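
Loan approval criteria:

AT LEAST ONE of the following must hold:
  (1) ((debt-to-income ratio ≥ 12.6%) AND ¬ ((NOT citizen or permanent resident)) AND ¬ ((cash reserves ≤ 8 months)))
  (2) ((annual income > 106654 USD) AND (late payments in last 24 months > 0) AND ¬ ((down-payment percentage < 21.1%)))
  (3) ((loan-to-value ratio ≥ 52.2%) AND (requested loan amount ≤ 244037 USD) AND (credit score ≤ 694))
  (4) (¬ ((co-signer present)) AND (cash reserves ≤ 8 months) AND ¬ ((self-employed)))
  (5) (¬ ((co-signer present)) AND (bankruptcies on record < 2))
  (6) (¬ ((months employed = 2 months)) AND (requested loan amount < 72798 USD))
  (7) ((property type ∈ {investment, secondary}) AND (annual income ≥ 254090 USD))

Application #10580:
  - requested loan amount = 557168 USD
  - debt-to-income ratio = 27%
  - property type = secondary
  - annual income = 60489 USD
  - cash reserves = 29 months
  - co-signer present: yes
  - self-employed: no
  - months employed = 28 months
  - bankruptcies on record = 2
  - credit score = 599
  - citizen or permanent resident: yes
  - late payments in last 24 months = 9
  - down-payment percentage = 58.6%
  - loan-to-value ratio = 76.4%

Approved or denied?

Approved

Atomic conditions:
  debt-to-income ratio ≥ 12.6%: 27 ≥ 12.6 is true
  NOT citizen or permanent resident: yes → false
  cash reserves ≤ 8 months: 29 ≤ 8 is false
  annual income > 106654 USD: 60489 > 106654 is false
  late payments in last 24 months > 0: 9 > 0 is true
  down-payment percentage < 21.1%: 58.6 < 21.1 is false
  loan-to-value ratio ≥ 52.2%: 76.4 ≥ 52.2 is true
  requested loan amount ≤ 244037 USD: 557168 ≤ 244037 is false
  credit score ≤ 694: 599 ≤ 694 is true
  co-signer present: yes → true
  self-employed: no → false
  bankruptcies on record < 2: 2 < 2 is false
  months employed = 2 months: 28 == 2 is false
  requested loan amount < 72798 USD: 557168 < 72798 is false
  property type ∈ {investment, secondary}: secondary is in the set → true
  annual income ≥ 254090 USD: 60489 ≥ 254090 is false
Combine:
[1.2] NOT false = true
[1.3] NOT false = true
[1] true AND true AND true = true
[2.3] NOT false = true
[2] false AND true AND true = false
[3] true AND false AND true = false
[4.1] NOT true = false
[4.3] NOT false = true
[4] false AND false AND true = false
[5.1] NOT true = false
[5] false AND false = false
[6.1] NOT false = true
[6] true AND false = false
[7] true AND false = false
[root] true OR false OR false OR false OR false OR false OR false = true
Overall: true → approved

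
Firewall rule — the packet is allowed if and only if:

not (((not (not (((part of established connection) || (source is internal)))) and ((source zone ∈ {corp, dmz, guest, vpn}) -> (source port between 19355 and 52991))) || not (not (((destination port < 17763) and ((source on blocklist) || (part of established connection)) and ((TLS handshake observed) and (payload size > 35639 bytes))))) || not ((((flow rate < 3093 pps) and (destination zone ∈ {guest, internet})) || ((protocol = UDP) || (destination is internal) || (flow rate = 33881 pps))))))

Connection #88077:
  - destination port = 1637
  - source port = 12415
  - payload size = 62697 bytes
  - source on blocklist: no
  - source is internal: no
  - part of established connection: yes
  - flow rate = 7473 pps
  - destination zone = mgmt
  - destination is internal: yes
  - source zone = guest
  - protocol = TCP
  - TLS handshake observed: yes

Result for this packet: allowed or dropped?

Atomic conditions:
  part of established connection: yes → true
  source is internal: no → false
  source zone ∈ {corp, dmz, guest, vpn}: guest is in the set → true
  source port between 19355 and 52991: 12415 in [19355, 52991] is false
  destination port < 17763: 1637 < 17763 is true
  source on blocklist: no → false
  TLS handshake observed: yes → true
  payload size > 35639 bytes: 62697 > 35639 is true
  flow rate < 3093 pps: 7473 < 3093 is false
  destination zone ∈ {guest, internet}: mgmt is not in the set → false
  protocol = UDP: TCP == UDP is false
  destination is internal: yes → true
  flow rate = 33881 pps: 7473 == 33881 is false
Combine:
[1.1.1.1.1] true OR false = true
[1.1.1.1] NOT true = false
[1.1.1] NOT false = true
[1.1.2] true → false = false
[1.1] true AND false = false
[1.2.1.1.2] false OR true = true
[1.2.1.1.3] true AND true = true
[1.2.1.1] true AND true AND true = true
[1.2.1] NOT true = false
[1.2] NOT false = true
[1.3.1.1] false AND false = false
[1.3.1.2] false OR true OR false = true
[1.3.1] false OR true = true
[1.3] NOT true = false
[1] false OR true OR false = true
[root] NOT true = false
Overall: false → dropped

Dropped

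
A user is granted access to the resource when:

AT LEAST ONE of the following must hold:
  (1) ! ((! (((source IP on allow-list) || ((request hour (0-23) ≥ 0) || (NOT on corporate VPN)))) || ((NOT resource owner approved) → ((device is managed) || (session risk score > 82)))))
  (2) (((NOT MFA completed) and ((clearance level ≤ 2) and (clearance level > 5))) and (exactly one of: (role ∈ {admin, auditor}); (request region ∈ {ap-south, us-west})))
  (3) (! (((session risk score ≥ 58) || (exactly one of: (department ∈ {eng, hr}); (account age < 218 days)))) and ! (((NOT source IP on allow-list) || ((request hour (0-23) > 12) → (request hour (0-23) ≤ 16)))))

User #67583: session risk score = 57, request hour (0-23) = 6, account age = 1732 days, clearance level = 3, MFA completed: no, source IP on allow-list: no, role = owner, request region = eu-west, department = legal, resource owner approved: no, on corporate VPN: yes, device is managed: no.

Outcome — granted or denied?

Atomic conditions:
  source IP on allow-list: no → false
  request hour (0-23) ≥ 0: 6 ≥ 0 is true
  NOT on corporate VPN: yes → false
  NOT resource owner approved: no → true
  device is managed: no → false
  session risk score > 82: 57 > 82 is false
  NOT MFA completed: no → true
  clearance level ≤ 2: 3 ≤ 2 is false
  clearance level > 5: 3 > 5 is false
  role ∈ {admin, auditor}: owner is not in the set → false
  request region ∈ {ap-south, us-west}: eu-west is not in the set → false
  session risk score ≥ 58: 57 ≥ 58 is false
  department ∈ {eng, hr}: legal is not in the set → false
  account age < 218 days: 1732 < 218 is false
  NOT source IP on allow-list: no → true
  request hour (0-23) > 12: 6 > 12 is false
  request hour (0-23) ≤ 16: 6 ≤ 16 is true
Combine:
[1.1.1.1.2] true OR false = true
[1.1.1.1] false OR true = true
[1.1.1] NOT true = false
[1.1.2.2] false OR false = false
[1.1.2] true → false = false
[1.1] false OR false = false
[1] NOT false = true
[2.1.2] false AND false = false
[2.1] true AND false = false
[2.2] exactly-one(false, false) = false
[2] false AND false = false
[3.1.1.2] exactly-one(false, false) = false
[3.1.1] false OR false = false
[3.1] NOT false = true
[3.2.1.2] false → true (antecedent false ⇒ implication holds) = true
[3.2.1] true OR true = true
[3.2] NOT true = false
[3] true AND false = false
[root] true OR false OR false = true
Overall: true → granted

Granted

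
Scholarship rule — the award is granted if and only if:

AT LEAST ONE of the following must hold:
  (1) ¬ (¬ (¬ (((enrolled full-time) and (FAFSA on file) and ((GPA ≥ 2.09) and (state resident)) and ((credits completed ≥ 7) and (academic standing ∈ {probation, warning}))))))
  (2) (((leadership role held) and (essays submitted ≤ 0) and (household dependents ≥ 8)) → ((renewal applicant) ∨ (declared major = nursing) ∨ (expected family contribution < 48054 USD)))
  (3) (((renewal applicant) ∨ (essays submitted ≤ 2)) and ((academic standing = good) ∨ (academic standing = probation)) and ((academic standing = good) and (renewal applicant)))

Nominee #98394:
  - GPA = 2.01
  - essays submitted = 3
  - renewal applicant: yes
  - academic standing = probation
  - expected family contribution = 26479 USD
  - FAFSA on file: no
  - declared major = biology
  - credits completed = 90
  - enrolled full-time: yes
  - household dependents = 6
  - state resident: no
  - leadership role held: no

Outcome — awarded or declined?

Awarded

Atomic conditions:
  enrolled full-time: yes → true
  FAFSA on file: no → false
  GPA ≥ 2.09: 2.01 ≥ 2.09 is false
  state resident: no → false
  credits completed ≥ 7: 90 ≥ 7 is true
  academic standing ∈ {probation, warning}: probation is in the set → true
  leadership role held: no → false
  essays submitted ≤ 0: 3 ≤ 0 is false
  household dependents ≥ 8: 6 ≥ 8 is false
  renewal applicant: yes → true
  declared major = nursing: biology == nursing is false
  expected family contribution < 48054 USD: 26479 < 48054 is true
  essays submitted ≤ 2: 3 ≤ 2 is false
  academic standing = good: probation == good is false
  academic standing = probation: probation == probation is true
Combine:
[1.1.1.1.3] false AND false = false
[1.1.1.1.4] true AND true = true
[1.1.1.1] true AND false AND false AND true = false
[1.1.1] NOT false = true
[1.1] NOT true = false
[1] NOT false = true
[2.1] false AND false AND false = false
[2.2] true OR false OR true = true
[2] false → true (antecedent false ⇒ implication holds) = true
[3.1] true OR false = true
[3.2] false OR true = true
[3.3] false AND true = false
[3] true AND true AND false = false
[root] true OR true OR false = true
Overall: true → awarded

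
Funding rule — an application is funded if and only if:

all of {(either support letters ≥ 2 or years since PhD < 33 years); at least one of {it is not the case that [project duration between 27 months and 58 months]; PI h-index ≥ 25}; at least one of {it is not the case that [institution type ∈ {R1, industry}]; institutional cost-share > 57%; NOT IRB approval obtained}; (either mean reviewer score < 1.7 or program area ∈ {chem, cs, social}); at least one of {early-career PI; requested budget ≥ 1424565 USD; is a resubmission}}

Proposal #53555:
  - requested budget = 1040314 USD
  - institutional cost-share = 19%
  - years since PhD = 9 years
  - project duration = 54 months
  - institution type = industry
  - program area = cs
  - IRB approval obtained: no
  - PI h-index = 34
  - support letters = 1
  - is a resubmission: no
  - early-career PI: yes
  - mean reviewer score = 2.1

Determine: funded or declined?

Funded

Atomic conditions:
  support letters ≥ 2: 1 ≥ 2 is false
  years since PhD < 33 years: 9 < 33 is true
  project duration between 27 months and 58 months: 54 in [27, 58] is true
  PI h-index ≥ 25: 34 ≥ 25 is true
  institution type ∈ {R1, industry}: industry is in the set → true
  institutional cost-share > 57%: 19 > 57 is false
  NOT IRB approval obtained: no → true
  mean reviewer score < 1.7: 2.1 < 1.7 is false
  program area ∈ {chem, cs, social}: cs is in the set → true
  early-career PI: yes → true
  requested budget ≥ 1424565 USD: 1040314 ≥ 1424565 is false
  is a resubmission: no → false
Combine:
[1] false OR true = true
[2.1] NOT true = false
[2] false OR true = true
[3.1] NOT true = false
[3] false OR false OR true = true
[4] false OR true = true
[5] true OR false OR false = true
[root] true AND true AND true AND true AND true = true
Overall: true → funded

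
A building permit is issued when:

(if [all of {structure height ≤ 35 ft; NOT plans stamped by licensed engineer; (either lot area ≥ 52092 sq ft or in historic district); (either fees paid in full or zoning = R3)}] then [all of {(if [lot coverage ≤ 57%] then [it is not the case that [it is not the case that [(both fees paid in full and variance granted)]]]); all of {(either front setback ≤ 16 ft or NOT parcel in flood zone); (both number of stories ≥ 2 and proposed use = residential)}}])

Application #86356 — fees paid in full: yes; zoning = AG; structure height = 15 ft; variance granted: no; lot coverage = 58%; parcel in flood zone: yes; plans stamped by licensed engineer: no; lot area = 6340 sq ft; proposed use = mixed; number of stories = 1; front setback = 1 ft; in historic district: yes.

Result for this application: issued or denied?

Denied

Atomic conditions:
  structure height ≤ 35 ft: 15 ≤ 35 is true
  NOT plans stamped by licensed engineer: no → true
  lot area ≥ 52092 sq ft: 6340 ≥ 52092 is false
  in historic district: yes → true
  fees paid in full: yes → true
  zoning = R3: AG == R3 is false
  lot coverage ≤ 57%: 58 ≤ 57 is false
  variance granted: no → false
  front setback ≤ 16 ft: 1 ≤ 16 is true
  NOT parcel in flood zone: yes → false
  number of stories ≥ 2: 1 ≥ 2 is false
  proposed use = residential: mixed == residential is false
Combine:
[1.3] false OR true = true
[1.4] true OR false = true
[1] true AND true AND true AND true = true
[2.1.2.1.1] true AND false = false
[2.1.2.1] NOT false = true
[2.1.2] NOT true = false
[2.1] false → false (antecedent false ⇒ implication holds) = true
[2.2.1] true OR false = true
[2.2.2] false AND false = false
[2.2] true AND false = false
[2] true AND false = false
[root] true → false = false
Overall: false → denied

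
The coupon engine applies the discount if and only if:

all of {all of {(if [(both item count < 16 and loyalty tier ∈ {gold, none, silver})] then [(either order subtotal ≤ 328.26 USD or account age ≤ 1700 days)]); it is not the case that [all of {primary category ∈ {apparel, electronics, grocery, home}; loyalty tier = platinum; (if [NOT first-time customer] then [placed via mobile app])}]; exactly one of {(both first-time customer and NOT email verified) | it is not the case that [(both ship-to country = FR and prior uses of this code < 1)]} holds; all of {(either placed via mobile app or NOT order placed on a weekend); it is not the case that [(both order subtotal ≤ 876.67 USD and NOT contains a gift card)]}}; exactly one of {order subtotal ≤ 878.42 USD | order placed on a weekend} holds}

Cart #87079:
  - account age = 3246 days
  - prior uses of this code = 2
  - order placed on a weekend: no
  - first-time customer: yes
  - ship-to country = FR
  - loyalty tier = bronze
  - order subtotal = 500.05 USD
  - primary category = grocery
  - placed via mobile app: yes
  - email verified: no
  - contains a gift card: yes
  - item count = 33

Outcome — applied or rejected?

Rejected

Atomic conditions:
  item count < 16: 33 < 16 is false
  loyalty tier ∈ {gold, none, silver}: bronze is not in the set → false
  order subtotal ≤ 328.26 USD: 500.05 ≤ 328.26 is false
  account age ≤ 1700 days: 3246 ≤ 1700 is false
  primary category ∈ {apparel, electronics, grocery, home}: grocery is in the set → true
  loyalty tier = platinum: bronze == platinum is false
  NOT first-time customer: yes → false
  placed via mobile app: yes → true
  first-time customer: yes → true
  NOT email verified: no → true
  ship-to country = FR: FR == FR is true
  prior uses of this code < 1: 2 < 1 is false
  NOT order placed on a weekend: no → true
  order subtotal ≤ 876.67 USD: 500.05 ≤ 876.67 is true
  NOT contains a gift card: yes → false
  order subtotal ≤ 878.42 USD: 500.05 ≤ 878.42 is true
  order placed on a weekend: no → false
Combine:
[1.1.1] false AND false = false
[1.1.2] false OR false = false
[1.1] false → false (antecedent false ⇒ implication holds) = true
[1.2.1.3] false → true (antecedent false ⇒ implication holds) = true
[1.2.1] true AND false AND true = false
[1.2] NOT false = true
[1.3.1] true AND true = true
[1.3.2.1] true AND false = false
[1.3.2] NOT false = true
[1.3] exactly-one(true, true) = false
[1.4.1] true OR true = true
[1.4.2.1] true AND false = false
[1.4.2] NOT false = true
[1.4] true AND true = true
[1] true AND true AND false AND true = false
[2] exactly-one(true, false) = true
[root] false AND true = false
Overall: false → rejected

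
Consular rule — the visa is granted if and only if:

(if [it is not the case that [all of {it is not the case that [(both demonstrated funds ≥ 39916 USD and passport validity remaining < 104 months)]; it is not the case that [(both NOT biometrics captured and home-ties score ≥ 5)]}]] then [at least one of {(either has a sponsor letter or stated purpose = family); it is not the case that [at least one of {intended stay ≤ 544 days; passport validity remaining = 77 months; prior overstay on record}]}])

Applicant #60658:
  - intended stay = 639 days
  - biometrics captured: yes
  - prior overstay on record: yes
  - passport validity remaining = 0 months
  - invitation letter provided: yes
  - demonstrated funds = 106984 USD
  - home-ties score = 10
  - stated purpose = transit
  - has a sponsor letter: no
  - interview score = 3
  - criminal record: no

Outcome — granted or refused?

Atomic conditions:
  demonstrated funds ≥ 39916 USD: 106984 ≥ 39916 is true
  passport validity remaining < 104 months: 0 < 104 is true
  NOT biometrics captured: yes → false
  home-ties score ≥ 5: 10 ≥ 5 is true
  has a sponsor letter: no → false
  stated purpose = family: transit == family is false
  intended stay ≤ 544 days: 639 ≤ 544 is false
  passport validity remaining = 77 months: 0 == 77 is false
  prior overstay on record: yes → true
Combine:
[1.1.1.1] true AND true = true
[1.1.1] NOT true = false
[1.1.2.1] false AND true = false
[1.1.2] NOT false = true
[1.1] false AND true = false
[1] NOT false = true
[2.1] false OR false = false
[2.2.1] false OR false OR true = true
[2.2] NOT true = false
[2] false OR false = false
[root] true → false = false
Overall: false → refused

Refused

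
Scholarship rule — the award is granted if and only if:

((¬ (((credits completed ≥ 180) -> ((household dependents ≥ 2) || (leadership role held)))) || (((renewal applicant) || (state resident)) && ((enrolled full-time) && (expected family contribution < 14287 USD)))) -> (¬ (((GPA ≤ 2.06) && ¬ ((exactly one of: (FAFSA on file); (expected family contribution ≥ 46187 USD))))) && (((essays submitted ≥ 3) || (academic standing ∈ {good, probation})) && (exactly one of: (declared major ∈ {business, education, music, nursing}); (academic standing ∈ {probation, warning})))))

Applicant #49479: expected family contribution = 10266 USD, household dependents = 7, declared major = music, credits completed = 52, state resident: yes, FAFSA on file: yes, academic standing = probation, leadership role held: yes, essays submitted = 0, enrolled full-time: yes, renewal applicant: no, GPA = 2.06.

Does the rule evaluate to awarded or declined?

Declined

Atomic conditions:
  credits completed ≥ 180: 52 ≥ 180 is false
  household dependents ≥ 2: 7 ≥ 2 is true
  leadership role held: yes → true
  renewal applicant: no → false
  state resident: yes → true
  enrolled full-time: yes → true
  expected family contribution < 14287 USD: 10266 < 14287 is true
  GPA ≤ 2.06: 2.06 ≤ 2.06 is true
  FAFSA on file: yes → true
  expected family contribution ≥ 46187 USD: 10266 ≥ 46187 is false
  essays submitted ≥ 3: 0 ≥ 3 is false
  academic standing ∈ {good, probation}: probation is in the set → true
  declared major ∈ {business, education, music, nursing}: music is in the set → true
  academic standing ∈ {probation, warning}: probation is in the set → true
Combine:
[1.1.1.2] true OR true = true
[1.1.1] false → true (antecedent false ⇒ implication holds) = true
[1.1] NOT true = false
[1.2.1] false OR true = true
[1.2.2] true AND true = true
[1.2] true AND true = true
[1] false OR true = true
[2.1.1.2.1] exactly-one(true, false) = true
[2.1.1.2] NOT true = false
[2.1.1] true AND false = false
[2.1] NOT false = true
[2.2.1] false OR true = true
[2.2.2] exactly-one(true, true) = false
[2.2] true AND false = false
[2] true AND false = false
[root] true → false = false
Overall: false → declined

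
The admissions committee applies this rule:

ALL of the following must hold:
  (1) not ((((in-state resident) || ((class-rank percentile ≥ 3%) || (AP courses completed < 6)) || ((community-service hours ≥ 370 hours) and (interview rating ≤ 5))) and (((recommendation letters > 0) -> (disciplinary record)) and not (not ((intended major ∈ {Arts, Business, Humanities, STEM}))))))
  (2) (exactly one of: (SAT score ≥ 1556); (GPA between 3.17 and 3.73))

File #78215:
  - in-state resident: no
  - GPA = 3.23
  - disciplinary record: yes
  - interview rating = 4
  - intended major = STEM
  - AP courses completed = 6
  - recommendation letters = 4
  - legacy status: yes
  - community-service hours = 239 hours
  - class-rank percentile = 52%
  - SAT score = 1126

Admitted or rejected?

Rejected

Atomic conditions:
  in-state resident: no → false
  class-rank percentile ≥ 3%: 52 ≥ 3 is true
  AP courses completed < 6: 6 < 6 is false
  community-service hours ≥ 370 hours: 239 ≥ 370 is false
  interview rating ≤ 5: 4 ≤ 5 is true
  recommendation letters > 0: 4 > 0 is true
  disciplinary record: yes → true
  intended major ∈ {Arts, Business, Humanities, STEM}: STEM is in the set → true
  SAT score ≥ 1556: 1126 ≥ 1556 is false
  GPA between 3.17 and 3.73: 3.23 in [3.17, 3.73] is true
Combine:
[1.1.1.2] true OR false = true
[1.1.1.3] false AND true = false
[1.1.1] false OR true OR false = true
[1.1.2.1] true → true = true
[1.1.2.2.1] NOT true = false
[1.1.2.2] NOT false = true
[1.1.2] true AND true = true
[1.1] true AND true = true
[1] NOT true = false
[2] exactly-one(false, true) = true
[root] false AND true = false
Overall: false → rejected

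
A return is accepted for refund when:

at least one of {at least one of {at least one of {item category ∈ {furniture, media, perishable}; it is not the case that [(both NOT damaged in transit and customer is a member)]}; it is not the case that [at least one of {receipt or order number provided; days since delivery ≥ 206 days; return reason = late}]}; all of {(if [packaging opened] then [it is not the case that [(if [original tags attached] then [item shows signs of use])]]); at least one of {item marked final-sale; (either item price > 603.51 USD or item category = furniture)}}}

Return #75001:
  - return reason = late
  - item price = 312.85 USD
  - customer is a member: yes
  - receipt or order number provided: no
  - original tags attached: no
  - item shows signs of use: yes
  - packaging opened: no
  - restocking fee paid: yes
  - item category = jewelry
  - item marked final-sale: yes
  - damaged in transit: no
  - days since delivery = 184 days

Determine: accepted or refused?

Atomic conditions:
  item category ∈ {furniture, media, perishable}: jewelry is not in the set → false
  NOT damaged in transit: no → true
  customer is a member: yes → true
  receipt or order number provided: no → false
  days since delivery ≥ 206 days: 184 ≥ 206 is false
  return reason = late: late == late is true
  packaging opened: no → false
  original tags attached: no → false
  item shows signs of use: yes → true
  item marked final-sale: yes → true
  item price > 603.51 USD: 312.85 > 603.51 is false
  item category = furniture: jewelry == furniture is false
Combine:
[1.1.2.1] true AND true = true
[1.1.2] NOT true = false
[1.1] false OR false = false
[1.2.1] false OR false OR true = true
[1.2] NOT true = false
[1] false OR false = false
[2.1.2.1] false → true (antecedent false ⇒ implication holds) = true
[2.1.2] NOT true = false
[2.1] false → false (antecedent false ⇒ implication holds) = true
[2.2.2] false OR false = false
[2.2] true OR false = true
[2] true AND true = true
[root] false OR true = true
Overall: true → accepted

Accepted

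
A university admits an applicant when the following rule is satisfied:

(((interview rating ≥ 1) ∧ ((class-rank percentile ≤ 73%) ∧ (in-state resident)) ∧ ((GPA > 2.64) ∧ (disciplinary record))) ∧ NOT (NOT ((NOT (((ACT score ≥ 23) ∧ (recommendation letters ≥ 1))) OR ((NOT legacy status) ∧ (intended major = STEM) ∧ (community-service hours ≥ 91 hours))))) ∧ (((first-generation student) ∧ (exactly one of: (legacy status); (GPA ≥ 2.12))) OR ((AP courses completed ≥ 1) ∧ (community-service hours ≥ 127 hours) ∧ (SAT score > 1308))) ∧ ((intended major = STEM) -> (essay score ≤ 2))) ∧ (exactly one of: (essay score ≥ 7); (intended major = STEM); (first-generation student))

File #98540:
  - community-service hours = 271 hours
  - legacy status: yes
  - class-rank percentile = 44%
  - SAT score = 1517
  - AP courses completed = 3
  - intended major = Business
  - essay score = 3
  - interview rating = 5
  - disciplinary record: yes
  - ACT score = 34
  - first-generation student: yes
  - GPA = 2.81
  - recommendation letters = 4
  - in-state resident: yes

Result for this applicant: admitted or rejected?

Rejected

Atomic conditions:
  interview rating ≥ 1: 5 ≥ 1 is true
  class-rank percentile ≤ 73%: 44 ≤ 73 is true
  in-state resident: yes → true
  GPA > 2.64: 2.81 > 2.64 is true
  disciplinary record: yes → true
  ACT score ≥ 23: 34 ≥ 23 is true
  recommendation letters ≥ 1: 4 ≥ 1 is true
  NOT legacy status: yes → false
  intended major = STEM: Business == STEM is false
  community-service hours ≥ 91 hours: 271 ≥ 91 is true
  first-generation student: yes → true
  legacy status: yes → true
  GPA ≥ 2.12: 2.81 ≥ 2.12 is true
  AP courses completed ≥ 1: 3 ≥ 1 is true
  community-service hours ≥ 127 hours: 271 ≥ 127 is true
  SAT score > 1308: 1517 > 1308 is true
  essay score ≤ 2: 3 ≤ 2 is false
  essay score ≥ 7: 3 ≥ 7 is false
Combine:
[1.1.2] true AND true = true
[1.1.3] true AND true = true
[1.1] true AND true AND true = true
[1.2.1.1.1.1] true AND true = true
[1.2.1.1.1] NOT true = false
[1.2.1.1.2] false AND false AND true = false
[1.2.1.1] false OR false = false
[1.2.1] NOT false = true
[1.2] NOT true = false
[1.3.1.2] exactly-one(true, true) = false
[1.3.1] true AND false = false
[1.3.2] true AND true AND true = true
[1.3] false OR true = true
[1.4] false → false (antecedent false ⇒ implication holds) = true
[1] true AND false AND true AND true = false
[2] exactly-one(false, false, true) = true
[root] false AND true = false
Overall: false → rejected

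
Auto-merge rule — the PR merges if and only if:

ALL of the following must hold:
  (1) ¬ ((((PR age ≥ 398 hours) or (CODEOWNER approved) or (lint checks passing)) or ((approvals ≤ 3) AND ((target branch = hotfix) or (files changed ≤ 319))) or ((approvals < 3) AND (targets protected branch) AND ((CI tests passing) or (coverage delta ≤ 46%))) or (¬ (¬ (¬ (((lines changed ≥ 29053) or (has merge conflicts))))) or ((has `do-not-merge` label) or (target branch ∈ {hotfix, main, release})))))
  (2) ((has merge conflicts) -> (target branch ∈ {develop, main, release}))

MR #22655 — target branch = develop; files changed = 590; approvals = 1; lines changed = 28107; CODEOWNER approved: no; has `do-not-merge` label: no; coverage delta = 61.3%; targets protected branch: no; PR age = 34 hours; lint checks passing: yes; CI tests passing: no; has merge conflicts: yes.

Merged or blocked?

Atomic conditions:
  PR age ≥ 398 hours: 34 ≥ 398 is false
  CODEOWNER approved: no → false
  lint checks passing: yes → true
  approvals ≤ 3: 1 ≤ 3 is true
  target branch = hotfix: develop == hotfix is false
  files changed ≤ 319: 590 ≤ 319 is false
  approvals < 3: 1 < 3 is true
  targets protected branch: no → false
  CI tests passing: no → false
  coverage delta ≤ 46%: 61.3 ≤ 46 is false
  lines changed ≥ 29053: 28107 ≥ 29053 is false
  has merge conflicts: yes → true
  has `do-not-merge` label: no → false
  target branch ∈ {hotfix, main, release}: develop is not in the set → false
  target branch ∈ {develop, main, release}: develop is in the set → true
Combine:
[1.1.1] false OR false OR true = true
[1.1.2.2] false OR false = false
[1.1.2] true AND false = false
[1.1.3.3] false OR false = false
[1.1.3] true AND false AND false = false
[1.1.4.1.1.1.1] false OR true = true
[1.1.4.1.1.1] NOT true = false
[1.1.4.1.1] NOT false = true
[1.1.4.1] NOT true = false
[1.1.4.2] false OR false = false
[1.1.4] false OR false = false
[1.1] true OR false OR false OR false = true
[1] NOT true = false
[2] true → true = true
[root] false AND true = false
Overall: false → blocked

Blocked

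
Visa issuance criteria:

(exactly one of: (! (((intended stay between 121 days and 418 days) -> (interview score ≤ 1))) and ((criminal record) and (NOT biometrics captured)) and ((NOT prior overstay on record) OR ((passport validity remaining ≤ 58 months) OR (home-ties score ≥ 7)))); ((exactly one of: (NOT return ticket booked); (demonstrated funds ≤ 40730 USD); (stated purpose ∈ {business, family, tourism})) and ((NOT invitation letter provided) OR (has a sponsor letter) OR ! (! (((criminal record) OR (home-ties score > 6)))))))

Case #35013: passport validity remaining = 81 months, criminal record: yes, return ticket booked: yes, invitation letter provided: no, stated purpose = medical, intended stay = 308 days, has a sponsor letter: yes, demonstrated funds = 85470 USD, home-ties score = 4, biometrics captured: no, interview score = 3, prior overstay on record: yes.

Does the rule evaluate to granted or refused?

Refused

Atomic conditions:
  intended stay between 121 days and 418 days: 308 in [121, 418] is true
  interview score ≤ 1: 3 ≤ 1 is false
  criminal record: yes → true
  NOT biometrics captured: no → true
  NOT prior overstay on record: yes → false
  passport validity remaining ≤ 58 months: 81 ≤ 58 is false
  home-ties score ≥ 7: 4 ≥ 7 is false
  NOT return ticket booked: yes → false
  demonstrated funds ≤ 40730 USD: 85470 ≤ 40730 is false
  stated purpose ∈ {business, family, tourism}: medical is not in the set → false
  NOT invitation letter provided: no → true
  has a sponsor letter: yes → true
  home-ties score > 6: 4 > 6 is false
Combine:
[1.1.1] true → false = false
[1.1] NOT false = true
[1.2] true AND true = true
[1.3.2] false OR false = false
[1.3] false OR false = false
[1] true AND true AND false = false
[2.1] exactly-one(false, false, false) = false
[2.2.3.1.1] true OR false = true
[2.2.3.1] NOT true = false
[2.2.3] NOT false = true
[2.2] true OR true OR true = true
[2] false AND true = false
[root] exactly-one(false, false) = false
Overall: false → refused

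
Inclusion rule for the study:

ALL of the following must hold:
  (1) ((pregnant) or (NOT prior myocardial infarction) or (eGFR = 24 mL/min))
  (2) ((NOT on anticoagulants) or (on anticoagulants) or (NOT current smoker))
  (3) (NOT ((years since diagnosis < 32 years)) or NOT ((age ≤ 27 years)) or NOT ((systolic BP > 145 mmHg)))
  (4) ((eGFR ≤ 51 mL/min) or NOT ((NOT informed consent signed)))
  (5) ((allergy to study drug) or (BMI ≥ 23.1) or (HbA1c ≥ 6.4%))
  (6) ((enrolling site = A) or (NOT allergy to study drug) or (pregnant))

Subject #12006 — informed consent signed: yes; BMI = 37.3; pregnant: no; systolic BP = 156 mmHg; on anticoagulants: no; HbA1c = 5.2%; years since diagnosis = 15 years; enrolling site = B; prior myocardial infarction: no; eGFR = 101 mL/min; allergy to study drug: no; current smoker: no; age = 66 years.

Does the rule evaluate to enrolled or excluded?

Enrolled

Atomic conditions:
  pregnant: no → false
  NOT prior myocardial infarction: no → true
  eGFR = 24 mL/min: 101 == 24 is false
  NOT on anticoagulants: no → true
  on anticoagulants: no → false
  NOT current smoker: no → true
  years since diagnosis < 32 years: 15 < 32 is true
  age ≤ 27 years: 66 ≤ 27 is false
  systolic BP > 145 mmHg: 156 > 145 is true
  eGFR ≤ 51 mL/min: 101 ≤ 51 is false
  NOT informed consent signed: yes → false
  allergy to study drug: no → false
  BMI ≥ 23.1: 37.3 ≥ 23.1 is true
  HbA1c ≥ 6.4%: 5.2 ≥ 6.4 is false
  enrolling site = A: B == A is false
  NOT allergy to study drug: no → true
Combine:
[1] false OR true OR false = true
[2] true OR false OR true = true
[3.1] NOT true = false
[3.2] NOT false = true
[3.3] NOT true = false
[3] false OR true OR false = true
[4.2] NOT false = true
[4] false OR true = true
[5] false OR true OR false = true
[6] false OR true OR false = true
[root] true AND true AND true AND true AND true AND true = true
Overall: true → enrolled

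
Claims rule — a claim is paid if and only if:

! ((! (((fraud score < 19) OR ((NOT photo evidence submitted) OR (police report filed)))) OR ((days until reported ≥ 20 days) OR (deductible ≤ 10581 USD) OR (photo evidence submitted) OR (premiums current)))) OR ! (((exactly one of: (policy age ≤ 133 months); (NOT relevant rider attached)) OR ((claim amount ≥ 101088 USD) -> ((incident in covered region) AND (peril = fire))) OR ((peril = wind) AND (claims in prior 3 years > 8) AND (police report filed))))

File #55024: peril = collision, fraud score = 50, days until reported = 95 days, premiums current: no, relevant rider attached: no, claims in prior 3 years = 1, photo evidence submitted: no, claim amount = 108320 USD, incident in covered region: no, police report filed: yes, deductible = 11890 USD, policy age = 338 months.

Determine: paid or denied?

Denied

Atomic conditions:
  fraud score < 19: 50 < 19 is false
  NOT photo evidence submitted: no → true
  police report filed: yes → true
  days until reported ≥ 20 days: 95 ≥ 20 is true
  deductible ≤ 10581 USD: 11890 ≤ 10581 is false
  photo evidence submitted: no → false
  premiums current: no → false
  policy age ≤ 133 months: 338 ≤ 133 is false
  NOT relevant rider attached: no → true
  claim amount ≥ 101088 USD: 108320 ≥ 101088 is true
  incident in covered region: no → false
  peril = fire: collision == fire is false
  peril = wind: collision == wind is false
  claims in prior 3 years > 8: 1 > 8 is false
Combine:
[1.1.1.1.2] true OR true = true
[1.1.1.1] false OR true = true
[1.1.1] NOT true = false
[1.1.2] true OR false OR false OR false = true
[1.1] false OR true = true
[1] NOT true = false
[2.1.1] exactly-one(false, true) = true
[2.1.2.2] false AND false = false
[2.1.2] true → false = false
[2.1.3] false AND false AND true = false
[2.1] true OR false OR false = true
[2] NOT true = false
[root] false OR false = false
Overall: false → denied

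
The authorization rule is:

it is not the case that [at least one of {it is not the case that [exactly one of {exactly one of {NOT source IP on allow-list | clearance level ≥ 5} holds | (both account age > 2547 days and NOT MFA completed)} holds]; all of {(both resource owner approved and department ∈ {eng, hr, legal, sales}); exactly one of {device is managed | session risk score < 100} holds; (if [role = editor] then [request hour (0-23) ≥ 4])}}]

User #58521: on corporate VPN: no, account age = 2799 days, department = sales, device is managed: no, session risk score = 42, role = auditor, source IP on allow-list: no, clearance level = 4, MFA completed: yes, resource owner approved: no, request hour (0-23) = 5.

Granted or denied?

Granted

Atomic conditions:
  NOT source IP on allow-list: no → true
  clearance level ≥ 5: 4 ≥ 5 is false
  account age > 2547 days: 2799 > 2547 is true
  NOT MFA completed: yes → false
  resource owner approved: no → false
  department ∈ {eng, hr, legal, sales}: sales is in the set → true
  device is managed: no → false
  session risk score < 100: 42 < 100 is true
  role = editor: auditor == editor is false
  request hour (0-23) ≥ 4: 5 ≥ 4 is true
Combine:
[1.1.1.1] exactly-one(true, false) = true
[1.1.1.2] true AND false = false
[1.1.1] exactly-one(true, false) = true
[1.1] NOT true = false
[1.2.1] false AND true = false
[1.2.2] exactly-one(false, true) = true
[1.2.3] false → true (antecedent false ⇒ implication holds) = true
[1.2] false AND true AND true = false
[1] false OR false = false
[root] NOT false = true
Overall: true → granted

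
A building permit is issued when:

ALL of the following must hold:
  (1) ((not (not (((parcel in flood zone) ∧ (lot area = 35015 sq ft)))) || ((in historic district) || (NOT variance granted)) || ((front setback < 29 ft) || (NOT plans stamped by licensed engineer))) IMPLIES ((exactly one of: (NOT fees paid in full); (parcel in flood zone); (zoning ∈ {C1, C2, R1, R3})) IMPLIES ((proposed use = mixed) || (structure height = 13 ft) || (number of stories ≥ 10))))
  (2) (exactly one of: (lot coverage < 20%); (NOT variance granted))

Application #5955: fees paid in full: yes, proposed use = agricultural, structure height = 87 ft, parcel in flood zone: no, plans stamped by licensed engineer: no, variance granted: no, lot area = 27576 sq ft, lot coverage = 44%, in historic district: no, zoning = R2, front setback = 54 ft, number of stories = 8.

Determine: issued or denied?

Atomic conditions:
  parcel in flood zone: no → false
  lot area = 35015 sq ft: 27576 == 35015 is false
  in historic district: no → false
  NOT variance granted: no → true
  front setback < 29 ft: 54 < 29 is false
  NOT plans stamped by licensed engineer: no → true
  NOT fees paid in full: yes → false
  zoning ∈ {C1, C2, R1, R3}: R2 is not in the set → false
  proposed use = mixed: agricultural == mixed is false
  structure height = 13 ft: 87 == 13 is false
  number of stories ≥ 10: 8 ≥ 10 is false
  lot coverage < 20%: 44 < 20 is false
Combine:
[1.1.1.1.1] false AND false = false
[1.1.1.1] NOT false = true
[1.1.1] NOT true = false
[1.1.2] false OR true = true
[1.1.3] false OR true = true
[1.1] false OR true OR true = true
[1.2.1] exactly-one(false, false, false) = false
[1.2.2] false OR false OR false = false
[1.2] false → false (antecedent false ⇒ implication holds) = true
[1] true → true = true
[2] exactly-one(false, true) = true
[root] true AND true = true
Overall: true → issued

Issued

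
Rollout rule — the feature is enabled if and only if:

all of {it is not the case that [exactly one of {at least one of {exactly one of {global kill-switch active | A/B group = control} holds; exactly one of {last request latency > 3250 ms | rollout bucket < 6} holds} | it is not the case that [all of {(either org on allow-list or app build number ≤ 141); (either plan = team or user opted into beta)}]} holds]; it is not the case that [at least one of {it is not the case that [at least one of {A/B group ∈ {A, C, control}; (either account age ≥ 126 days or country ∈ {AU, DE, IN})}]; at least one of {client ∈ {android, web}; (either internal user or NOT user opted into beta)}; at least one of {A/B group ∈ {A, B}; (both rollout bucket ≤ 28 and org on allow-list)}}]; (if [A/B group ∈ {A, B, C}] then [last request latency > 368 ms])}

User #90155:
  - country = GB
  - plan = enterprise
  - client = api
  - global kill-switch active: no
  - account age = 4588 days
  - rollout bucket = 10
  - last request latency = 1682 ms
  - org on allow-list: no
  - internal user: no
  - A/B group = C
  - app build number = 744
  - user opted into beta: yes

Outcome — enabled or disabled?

Atomic conditions:
  global kill-switch active: no → false
  A/B group = control: C == control is false
  last request latency > 3250 ms: 1682 > 3250 is false
  rollout bucket < 6: 10 < 6 is false
  org on allow-list: no → false
  app build number ≤ 141: 744 ≤ 141 is false
  plan = team: enterprise == team is false
  user opted into beta: yes → true
  A/B group ∈ {A, C, control}: C is in the set → true
  account age ≥ 126 days: 4588 ≥ 126 is true
  country ∈ {AU, DE, IN}: GB is not in the set → false
  client ∈ {android, web}: api is not in the set → false
  internal user: no → false
  NOT user opted into beta: yes → false
  A/B group ∈ {A, B}: C is not in the set → false
  rollout bucket ≤ 28: 10 ≤ 28 is true
  A/B group ∈ {A, B, C}: C is in the set → true
  last request latency > 368 ms: 1682 > 368 is true
Combine:
[1.1.1.1] exactly-one(false, false) = false
[1.1.1.2] exactly-one(false, false) = false
[1.1.1] false OR false = false
[1.1.2.1.1] false OR false = false
[1.1.2.1.2] false OR true = true
[1.1.2.1] false AND true = false
[1.1.2] NOT false = true
[1.1] exactly-one(false, true) = true
[1] NOT true = false
[2.1.1.1.2] true OR false = true
[2.1.1.1] true OR true = true
[2.1.1] NOT true = false
[2.1.2.2] false OR false = false
[2.1.2] false OR false = false
[2.1.3.2] true AND false = false
[2.1.3] false OR false = false
[2.1] false OR false OR false = false
[2] NOT false = true
[3] true → true = true
[root] false AND true AND true = false
Overall: false → disabled

Disabled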